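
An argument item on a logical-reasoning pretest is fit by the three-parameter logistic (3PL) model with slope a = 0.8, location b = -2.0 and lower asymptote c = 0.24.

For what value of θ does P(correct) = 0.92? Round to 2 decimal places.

P(θ) = c + (1 − c) · 1 / (1 + exp(−a(θ − b)))
Remove guessing floor: (0.92 − 0.24)/(1 − 0.24) = 0.8947
logit = ln(0.8947/0.1053) = 2.1401
θ = b + logit/(a) = -2.0 + 2.1401/0.8000 = 0.6751

0.68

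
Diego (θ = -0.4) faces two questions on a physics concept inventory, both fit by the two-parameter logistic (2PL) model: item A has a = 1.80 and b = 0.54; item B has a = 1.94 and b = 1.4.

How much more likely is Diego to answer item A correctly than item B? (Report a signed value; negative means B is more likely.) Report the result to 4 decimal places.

P(θ) = 1 / (1 + exp(−a(θ − b)))
P_A = 0.1555
P_B = 0.0295
P_A − P_B = 0.1260

0.1260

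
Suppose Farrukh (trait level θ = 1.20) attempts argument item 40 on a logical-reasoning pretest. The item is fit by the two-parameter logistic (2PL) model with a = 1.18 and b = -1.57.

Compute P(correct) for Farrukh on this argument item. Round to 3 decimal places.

0.963

P(θ) = 1 / (1 + exp(−a(θ − b)))
Exponent: 1.18 × (1.20 − (-1.57)) = 3.2686
1/(1 + e^{-3.2686}) = 0.9633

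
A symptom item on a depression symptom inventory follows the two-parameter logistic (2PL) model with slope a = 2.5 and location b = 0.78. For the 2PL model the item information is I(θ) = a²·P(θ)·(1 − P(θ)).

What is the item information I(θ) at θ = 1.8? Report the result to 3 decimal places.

P = 1/(1+e^{-2.5500}) = 0.9276
P(1−P) = 0.9276 × 0.0724 = 0.0672
I = a² × P(1−P) = 2.5² × 0.0672 = 0.41988

0.420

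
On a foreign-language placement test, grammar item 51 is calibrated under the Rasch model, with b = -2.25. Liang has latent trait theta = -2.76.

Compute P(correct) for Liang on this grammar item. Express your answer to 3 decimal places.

P(theta) = 1 / (1 + exp(−(theta − b)))
Exponent: (-2.76 − (-2.25)) = -0.5100
1/(1 + e^{0.5100}) = 0.3752
P = 0.3752

0.375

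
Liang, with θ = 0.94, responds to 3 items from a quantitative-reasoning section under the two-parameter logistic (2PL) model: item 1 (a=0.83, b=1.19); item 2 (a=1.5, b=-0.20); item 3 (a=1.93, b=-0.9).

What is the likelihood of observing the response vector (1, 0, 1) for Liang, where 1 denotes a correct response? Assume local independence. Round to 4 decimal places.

0.0667

P(θ) = 1 / (1 + exp(−a(θ − b)))
P_1 = 1/(1+e^{0.2075}) = 0.4483
P_2 = 1/(1+e^{-1.7100}) = 0.8468
P_3 = 1/(1+e^{-3.5512}) = 0.9721
L = P_1 × (1−P_2) × P_3 = 0.4483 × 0.1532 × 0.9721 = 0.06675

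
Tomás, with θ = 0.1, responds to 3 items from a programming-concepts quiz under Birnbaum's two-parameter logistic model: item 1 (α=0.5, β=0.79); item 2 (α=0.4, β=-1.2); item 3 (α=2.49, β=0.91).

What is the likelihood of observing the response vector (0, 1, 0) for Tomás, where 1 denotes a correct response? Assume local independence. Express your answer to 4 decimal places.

P(θ) = 1 / (1 + exp(−α(θ − β)))
P_1 = 1/(1+e^{0.3450}) = 0.4146
P_2 = 1/(1+e^{-0.5200}) = 0.6271
P_3 = 1/(1+e^{2.0169}) = 0.1174
L = (1−P_1) × P_2 × (1−P_3) = 0.5854 × 0.6271 × 0.8826 = 0.32402

0.3240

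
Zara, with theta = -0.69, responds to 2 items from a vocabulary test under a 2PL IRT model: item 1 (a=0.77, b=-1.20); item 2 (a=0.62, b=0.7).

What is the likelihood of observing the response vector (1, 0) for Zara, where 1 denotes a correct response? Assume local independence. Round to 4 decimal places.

0.4197

P(theta) = 1 / (1 + exp(−a(theta − b)))
P_1 = 1/(1+e^{-0.3927}) = 0.5969
P_2 = 1/(1+e^{0.8618}) = 0.2970
L = P_1 × (1−P_2) = 0.5969 × 0.7030 = 0.41967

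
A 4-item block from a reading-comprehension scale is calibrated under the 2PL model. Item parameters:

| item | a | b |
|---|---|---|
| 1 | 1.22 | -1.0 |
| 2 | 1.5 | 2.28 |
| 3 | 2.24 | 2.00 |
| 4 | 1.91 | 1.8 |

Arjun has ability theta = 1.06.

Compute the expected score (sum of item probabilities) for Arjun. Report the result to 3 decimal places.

1.368

P(theta) = 1 / (1 + exp(−a(theta − b)))
P_1 = 1/(1+e^{-2.5132}) = 0.9251
P_2 = 1/(1+e^{1.8300}) = 0.1382
P_3 = 1/(1+e^{2.1056}) = 0.1086
P_4 = 1/(1+e^{1.4134}) = 0.1957
E[score] = 0.9251 + 0.1382 + 0.1086 + 0.1957 = 1.3676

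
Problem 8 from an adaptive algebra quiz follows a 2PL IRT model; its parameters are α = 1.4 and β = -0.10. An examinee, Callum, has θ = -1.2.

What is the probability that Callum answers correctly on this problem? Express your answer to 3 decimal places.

0.177

P(θ) = 1 / (1 + exp(−α(θ − β)))
Exponent: 1.4 × (-1.2 − (-0.10)) = -1.5400
1/(1 + e^{1.5400}) = 0.1765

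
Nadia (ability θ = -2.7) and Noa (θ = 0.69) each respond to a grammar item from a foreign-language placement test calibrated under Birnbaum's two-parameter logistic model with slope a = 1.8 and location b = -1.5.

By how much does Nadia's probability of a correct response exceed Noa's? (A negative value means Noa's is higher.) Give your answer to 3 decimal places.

-0.878

P(θ) = 1 / (1 + exp(−a(θ − b)))
P(Nadia) = 0.1034  [exponent -2.1600]
P(Noa) = 0.9810  [exponent 3.9420]
Difference = 0.1034 − 0.9810 = -0.8776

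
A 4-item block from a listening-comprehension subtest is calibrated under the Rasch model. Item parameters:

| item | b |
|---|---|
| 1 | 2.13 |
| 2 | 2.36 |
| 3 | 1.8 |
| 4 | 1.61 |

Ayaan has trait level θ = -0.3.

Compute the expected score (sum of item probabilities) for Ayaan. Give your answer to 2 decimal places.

P(θ) = 1 / (1 + exp(−(θ − b)))
P_1 = 1/(1+e^{2.4300}) = 0.0809
P_2 = 1/(1+e^{2.6600}) = 0.0654
P_3 = 1/(1+e^{2.1000}) = 0.1091
P_4 = 1/(1+e^{1.9100}) = 0.1290
E[score] = 0.0809 + 0.0654 + 0.1091 + 0.1290 = 0.3844

0.38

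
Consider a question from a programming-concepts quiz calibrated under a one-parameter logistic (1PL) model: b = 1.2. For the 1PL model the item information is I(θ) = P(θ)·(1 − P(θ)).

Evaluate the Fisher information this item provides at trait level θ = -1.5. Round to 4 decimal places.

0.0590

P = 1/(1+e^{2.7000}) = 0.0630
P(1−P) = 0.0630 × 0.9370 = 0.0590
I = P(1−P) = 0.05901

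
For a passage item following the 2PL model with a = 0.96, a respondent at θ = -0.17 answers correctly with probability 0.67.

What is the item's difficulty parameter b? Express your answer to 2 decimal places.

P(θ) = 1 / (1 + exp(−a(θ − b)))
logit(0.67) = ln(0.67/0.33) = 0.7082
b = θ − logit/(a) = -0.17 − 0.7082/0.9600 = -0.9077

-0.91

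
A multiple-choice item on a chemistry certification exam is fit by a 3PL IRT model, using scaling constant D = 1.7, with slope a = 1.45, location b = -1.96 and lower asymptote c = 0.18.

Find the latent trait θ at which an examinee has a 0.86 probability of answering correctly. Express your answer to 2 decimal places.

-1.32

P(θ) = c + (1 − c) · 1 / (1 + exp(−D·a(θ − b)))
Remove guessing floor: (0.86 − 0.18)/(1 − 0.18) = 0.8293
logit = ln(0.8293/0.1707) = 1.5805
θ = b + logit/(1.7·a) = -1.96 + 1.5805/2.4650 = -1.3188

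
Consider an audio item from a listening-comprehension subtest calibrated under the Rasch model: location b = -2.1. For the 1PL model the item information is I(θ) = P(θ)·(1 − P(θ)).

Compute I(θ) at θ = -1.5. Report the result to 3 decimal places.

0.229

P = 1/(1+e^{-0.6000}) = 0.6457
P(1−P) = 0.6457 × 0.3543 = 0.2288
I = P(1−P) = 0.22878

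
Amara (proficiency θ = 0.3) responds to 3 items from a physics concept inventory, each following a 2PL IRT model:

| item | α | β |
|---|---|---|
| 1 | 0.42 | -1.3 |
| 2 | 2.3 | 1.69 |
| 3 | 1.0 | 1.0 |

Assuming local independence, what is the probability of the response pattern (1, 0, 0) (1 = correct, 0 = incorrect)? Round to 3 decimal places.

P(θ) = 1 / (1 + exp(−α(θ − β)))
P_1 = 1/(1+e^{-0.6720}) = 0.6620
P_2 = 1/(1+e^{3.1970}) = 0.0393
P_3 = 1/(1+e^{0.7000}) = 0.3318
L = P_1 × (1−P_2) × (1−P_3) = 0.6620 × 0.9607 × 0.6682 = 0.42493

0.425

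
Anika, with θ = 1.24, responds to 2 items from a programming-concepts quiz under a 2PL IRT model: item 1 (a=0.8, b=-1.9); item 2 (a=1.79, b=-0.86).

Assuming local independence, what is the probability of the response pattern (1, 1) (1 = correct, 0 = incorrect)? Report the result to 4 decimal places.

P(θ) = 1 / (1 + exp(−a(θ − b)))
P_1 = 1/(1+e^{-2.5120}) = 0.9250
P_2 = 1/(1+e^{-3.7590}) = 0.9772
L = P_1 × P_2 = 0.9250 × 0.9772 = 0.90391

0.9039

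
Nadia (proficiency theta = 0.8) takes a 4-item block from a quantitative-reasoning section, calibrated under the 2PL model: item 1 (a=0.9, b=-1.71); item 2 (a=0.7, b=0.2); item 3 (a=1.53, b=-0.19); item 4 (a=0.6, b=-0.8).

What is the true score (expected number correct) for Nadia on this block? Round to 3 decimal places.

3.052

P(theta) = 1 / (1 + exp(−a(theta − b)))
P_1 = 1/(1+e^{-2.2590}) = 0.9054
P_2 = 1/(1+e^{-0.4200}) = 0.6035
P_3 = 1/(1+e^{-1.5147}) = 0.8198
P_4 = 1/(1+e^{-0.9600}) = 0.7231
E[score] = 0.9054 + 0.6035 + 0.8198 + 0.7231 = 3.0518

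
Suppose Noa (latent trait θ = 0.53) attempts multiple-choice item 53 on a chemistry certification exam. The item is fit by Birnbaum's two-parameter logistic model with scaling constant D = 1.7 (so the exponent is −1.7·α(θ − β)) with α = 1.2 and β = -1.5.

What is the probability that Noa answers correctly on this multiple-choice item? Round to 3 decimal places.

0.984

P(θ) = 1 / (1 + exp(−D·α(θ − β)))
Exponent: 1.7 × 1.2 × (0.53 − (-1.5)) = 4.1412
1/(1 + e^{-4.1412}) = 0.9843
P = 0.9843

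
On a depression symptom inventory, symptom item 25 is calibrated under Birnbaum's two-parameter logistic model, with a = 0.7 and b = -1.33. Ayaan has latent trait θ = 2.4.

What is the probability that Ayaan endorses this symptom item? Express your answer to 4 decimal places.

P(θ) = 1 / (1 + exp(−a(θ − b)))
Exponent: 0.7 × (2.4 − (-1.33)) = 2.6110
1/(1 + e^{-2.6110}) = 0.9316

0.9316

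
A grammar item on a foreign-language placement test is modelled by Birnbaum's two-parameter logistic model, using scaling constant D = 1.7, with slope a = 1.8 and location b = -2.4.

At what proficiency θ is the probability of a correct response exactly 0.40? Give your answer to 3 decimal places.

P(θ) = 1 / (1 + exp(−D·a(θ − b)))
logit = ln(0.4000/0.6000) = -0.4055
θ = b + logit/(1.7·a) = -2.4 + (-0.4055)/3.0600 = -2.5325

-2.533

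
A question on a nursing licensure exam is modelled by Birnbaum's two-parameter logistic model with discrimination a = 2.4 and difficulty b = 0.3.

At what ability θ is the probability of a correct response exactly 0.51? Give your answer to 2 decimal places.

0.32

P(θ) = 1 / (1 + exp(−a(θ − b)))
logit = ln(0.5100/0.4900) = 0.0400
θ = b + logit/(a) = 0.3 + 0.0400/2.4000 = 0.3167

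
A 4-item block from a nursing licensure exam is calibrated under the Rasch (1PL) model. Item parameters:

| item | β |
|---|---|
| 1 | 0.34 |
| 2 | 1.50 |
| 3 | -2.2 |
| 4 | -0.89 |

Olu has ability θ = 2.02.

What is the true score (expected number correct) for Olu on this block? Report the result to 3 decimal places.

P(θ) = 1 / (1 + exp(−(θ − β)))
P_1 = 1/(1+e^{-1.6800}) = 0.8429
P_2 = 1/(1+e^{-0.5200}) = 0.6271
P_3 = 1/(1+e^{-4.2200}) = 0.9855
P_4 = 1/(1+e^{-2.9100}) = 0.9483
E[score] = 0.8429 + 0.6271 + 0.9855 + 0.9483 = 3.4039

3.404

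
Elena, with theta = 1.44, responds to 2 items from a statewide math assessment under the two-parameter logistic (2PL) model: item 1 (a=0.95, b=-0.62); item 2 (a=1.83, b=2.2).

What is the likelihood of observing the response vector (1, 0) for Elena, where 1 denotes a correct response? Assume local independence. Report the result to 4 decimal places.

0.7016

P(theta) = 1 / (1 + exp(−a(theta − b)))
P_1 = 1/(1+e^{-1.9570}) = 0.8762
P_2 = 1/(1+e^{1.3908}) = 0.1993
L = P_1 × (1−P_2) = 0.8762 × 0.8007 = 0.70160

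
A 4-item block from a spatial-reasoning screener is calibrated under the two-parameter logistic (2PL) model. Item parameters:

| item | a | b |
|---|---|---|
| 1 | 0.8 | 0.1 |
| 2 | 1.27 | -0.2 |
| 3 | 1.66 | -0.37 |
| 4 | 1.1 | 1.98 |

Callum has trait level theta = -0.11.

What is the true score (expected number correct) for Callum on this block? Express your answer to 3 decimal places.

1.684

P(theta) = 1 / (1 + exp(−a(theta − b)))
P_1 = 1/(1+e^{0.1680}) = 0.4581
P_2 = 1/(1+e^{-0.1143}) = 0.5285
P_3 = 1/(1+e^{-0.4316}) = 0.6063
P_4 = 1/(1+e^{2.2990}) = 0.0912
E[score] = 0.4581 + 0.5285 + 0.6063 + 0.0912 = 1.6841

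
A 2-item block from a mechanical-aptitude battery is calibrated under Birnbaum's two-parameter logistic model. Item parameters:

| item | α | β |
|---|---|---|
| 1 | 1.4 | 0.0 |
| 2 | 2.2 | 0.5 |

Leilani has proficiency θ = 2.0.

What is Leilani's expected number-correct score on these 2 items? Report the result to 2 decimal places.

P(θ) = 1 / (1 + exp(−α(θ − β)))
P_1 = 1/(1+e^{-2.8000}) = 0.9427
P_2 = 1/(1+e^{-3.3000}) = 0.9644
E[score] = 0.9427 + 0.9644 = 1.9071

1.91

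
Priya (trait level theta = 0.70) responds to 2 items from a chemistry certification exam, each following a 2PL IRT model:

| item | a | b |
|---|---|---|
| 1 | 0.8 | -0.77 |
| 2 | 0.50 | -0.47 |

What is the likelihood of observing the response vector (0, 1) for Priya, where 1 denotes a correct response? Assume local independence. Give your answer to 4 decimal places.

0.1514

P(theta) = 1 / (1 + exp(−a(theta − b)))
P_1 = 1/(1+e^{-1.1760}) = 0.7642
P_2 = 1/(1+e^{-0.5850}) = 0.6422
L = (1−P_1) × P_2 = 0.2358 × 0.6422 = 0.15142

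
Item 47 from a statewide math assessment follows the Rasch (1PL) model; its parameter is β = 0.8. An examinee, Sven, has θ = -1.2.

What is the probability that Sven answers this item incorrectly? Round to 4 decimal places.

0.8808

P(θ) = 1 / (1 + exp(−(θ − β)))
Exponent: (-1.2 − 0.8) = -2.0000
1/(1 + e^{2.0000}) = 0.1192
P = 0.1192
P(incorrect) = 1 − 0.1192 = 0.8808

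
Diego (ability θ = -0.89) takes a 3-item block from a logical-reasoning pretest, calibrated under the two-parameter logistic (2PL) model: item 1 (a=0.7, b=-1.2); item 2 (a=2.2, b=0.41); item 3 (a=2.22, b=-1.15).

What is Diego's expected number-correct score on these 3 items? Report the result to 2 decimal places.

P(θ) = 1 / (1 + exp(−a(θ − b)))
P_1 = 1/(1+e^{-0.2170}) = 0.5540
P_2 = 1/(1+e^{2.8600}) = 0.0542
P_3 = 1/(1+e^{-0.5772}) = 0.6404
E[score] = 0.5540 + 0.0542 + 0.6404 = 1.2486

1.25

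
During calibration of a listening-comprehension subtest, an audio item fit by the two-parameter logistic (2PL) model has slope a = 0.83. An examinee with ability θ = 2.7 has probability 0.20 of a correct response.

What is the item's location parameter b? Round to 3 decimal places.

4.370

P(θ) = 1 / (1 + exp(−a(θ − b)))
logit(0.20) = ln(0.20/0.80) = -1.3863
b = θ − logit/(a) = 2.7 − (-1.3863)/0.8300 = 4.3702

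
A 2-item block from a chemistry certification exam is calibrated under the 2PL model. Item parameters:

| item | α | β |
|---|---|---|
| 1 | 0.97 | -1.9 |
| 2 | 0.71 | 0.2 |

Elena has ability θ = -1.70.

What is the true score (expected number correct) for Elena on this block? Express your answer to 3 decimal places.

0.754

P(θ) = 1 / (1 + exp(−α(θ − β)))
P_1 = 1/(1+e^{-0.1940}) = 0.5483
P_2 = 1/(1+e^{1.3490}) = 0.2060
E[score] = 0.5483 + 0.2060 = 0.7544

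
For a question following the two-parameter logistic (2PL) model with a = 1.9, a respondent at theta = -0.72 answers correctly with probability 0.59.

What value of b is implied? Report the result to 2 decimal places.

-0.91

P(theta) = 1 / (1 + exp(−a(theta − b)))
logit(0.59) = ln(0.59/0.41) = 0.3640
b = theta − logit/(a) = -0.72 − 0.3640/1.9000 = -0.9116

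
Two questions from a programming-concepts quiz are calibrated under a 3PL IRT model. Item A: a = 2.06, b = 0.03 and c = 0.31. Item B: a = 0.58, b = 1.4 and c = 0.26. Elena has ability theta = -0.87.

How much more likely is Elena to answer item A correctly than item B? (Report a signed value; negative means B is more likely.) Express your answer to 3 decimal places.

P(theta) = c + (1 − c) · 1 / (1 + exp(−a(theta − b)))
P_A = 0.4034
P_B = 0.4164
P_A − P_B = -0.0130

-0.013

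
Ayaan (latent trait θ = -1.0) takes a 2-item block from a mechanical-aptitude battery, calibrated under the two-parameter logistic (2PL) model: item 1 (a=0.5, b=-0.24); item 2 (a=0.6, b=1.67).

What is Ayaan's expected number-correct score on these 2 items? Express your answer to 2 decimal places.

P(θ) = 1 / (1 + exp(−a(θ − b)))
P_1 = 1/(1+e^{0.3800}) = 0.4061
P_2 = 1/(1+e^{1.6020}) = 0.1677
E[score] = 0.4061 + 0.1677 = 0.5738

0.57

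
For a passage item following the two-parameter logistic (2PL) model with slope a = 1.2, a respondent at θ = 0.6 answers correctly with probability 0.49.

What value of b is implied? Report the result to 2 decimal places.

P(θ) = 1 / (1 + exp(−a(θ − b)))
logit(0.49) = ln(0.49/0.51) = -0.0400
b = θ − logit/(a) = 0.6 − (-0.0400)/1.2000 = 0.6333

0.63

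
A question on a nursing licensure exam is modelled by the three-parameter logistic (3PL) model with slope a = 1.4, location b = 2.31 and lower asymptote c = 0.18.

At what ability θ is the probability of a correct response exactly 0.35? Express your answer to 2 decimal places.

P(θ) = c + (1 − c) · 1 / (1 + exp(−a(θ − b)))
Remove guessing floor: (0.35 − 0.18)/(1 − 0.18) = 0.2073
logit = ln(0.2073/0.7927) = -1.3412
θ = b + logit/(a) = 2.31 + (-1.3412)/1.4000 = 1.3520

1.35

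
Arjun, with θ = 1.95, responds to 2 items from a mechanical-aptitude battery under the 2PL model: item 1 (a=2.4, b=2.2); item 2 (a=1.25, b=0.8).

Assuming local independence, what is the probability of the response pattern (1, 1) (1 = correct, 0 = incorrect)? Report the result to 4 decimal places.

0.2863

P(θ) = 1 / (1 + exp(−a(θ − b)))
P_1 = 1/(1+e^{0.6000}) = 0.3543
P_2 = 1/(1+e^{-1.4375}) = 0.8081
L = P_1 × P_2 = 0.3543 × 0.8081 = 0.28633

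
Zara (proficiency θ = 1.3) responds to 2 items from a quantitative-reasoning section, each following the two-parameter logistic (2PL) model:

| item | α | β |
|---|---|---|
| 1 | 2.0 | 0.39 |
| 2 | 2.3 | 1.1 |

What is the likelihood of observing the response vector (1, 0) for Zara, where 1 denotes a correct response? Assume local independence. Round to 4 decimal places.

0.3330

P(θ) = 1 / (1 + exp(−α(θ − β)))
P_1 = 1/(1+e^{-1.8200}) = 0.8606
P_2 = 1/(1+e^{-0.4600}) = 0.6130
L = P_1 × (1−P_2) = 0.8606 × 0.3870 = 0.33303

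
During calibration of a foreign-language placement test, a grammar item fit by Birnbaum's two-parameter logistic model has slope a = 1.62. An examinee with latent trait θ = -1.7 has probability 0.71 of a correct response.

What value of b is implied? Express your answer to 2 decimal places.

P(θ) = 1 / (1 + exp(−a(θ − b)))
logit(0.71) = ln(0.71/0.29) = 0.8954
b = θ − logit/(a) = -1.7 − 0.8954/1.6200 = -2.2527

-2.25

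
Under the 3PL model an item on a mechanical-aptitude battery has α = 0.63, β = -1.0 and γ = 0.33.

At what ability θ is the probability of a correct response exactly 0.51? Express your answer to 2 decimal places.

P(θ) = γ + (1 − γ) · 1 / (1 + exp(−α(θ − β)))
Remove guessing floor: (0.51 − 0.33)/(1 − 0.33) = 0.2687
logit = ln(0.2687/0.7313) = -1.0014
θ = β + logit/(α) = -1.0 + (-1.0014)/0.6300 = -2.5896

-2.59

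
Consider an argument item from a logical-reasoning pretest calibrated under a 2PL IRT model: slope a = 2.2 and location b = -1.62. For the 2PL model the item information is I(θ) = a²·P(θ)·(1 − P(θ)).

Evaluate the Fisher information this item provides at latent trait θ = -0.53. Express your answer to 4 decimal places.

P = 1/(1+e^{-2.3980}) = 0.9167
P(1−P) = 0.9167 × 0.0833 = 0.0764
I = a² × P(1−P) = 2.2² × 0.0764 = 0.36969

0.3697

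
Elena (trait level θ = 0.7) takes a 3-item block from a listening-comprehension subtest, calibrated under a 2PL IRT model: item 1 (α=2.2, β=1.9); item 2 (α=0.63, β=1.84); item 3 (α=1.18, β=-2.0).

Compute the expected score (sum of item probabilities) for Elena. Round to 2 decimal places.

P(θ) = 1 / (1 + exp(−α(θ − β)))
P_1 = 1/(1+e^{2.6400}) = 0.0666
P_2 = 1/(1+e^{0.7182}) = 0.3278
P_3 = 1/(1+e^{-3.1860}) = 0.9603
E[score] = 0.0666 + 0.3278 + 0.9603 = 1.3547

1.35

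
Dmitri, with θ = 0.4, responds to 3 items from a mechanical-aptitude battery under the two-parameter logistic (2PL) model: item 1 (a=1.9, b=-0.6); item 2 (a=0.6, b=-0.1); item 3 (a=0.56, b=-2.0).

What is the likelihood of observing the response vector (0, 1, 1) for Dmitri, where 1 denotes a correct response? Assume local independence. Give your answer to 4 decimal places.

0.0593

P(θ) = 1 / (1 + exp(−a(θ − b)))
P_1 = 1/(1+e^{-1.9000}) = 0.8699
P_2 = 1/(1+e^{-0.3000}) = 0.5744
P_3 = 1/(1+e^{-1.3440}) = 0.7931
L = (1−P_1) × P_2 × P_3 = 0.1301 × 0.5744 × 0.7931 = 0.05928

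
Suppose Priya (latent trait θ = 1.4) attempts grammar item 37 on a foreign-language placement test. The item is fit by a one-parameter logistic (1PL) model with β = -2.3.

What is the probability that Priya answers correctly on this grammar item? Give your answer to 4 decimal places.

P(θ) = 1 / (1 + exp(−(θ − β)))
Exponent: (1.4 − (-2.3)) = 3.7000
1/(1 + e^{-3.7000}) = 0.9759
P = 0.9759

0.9759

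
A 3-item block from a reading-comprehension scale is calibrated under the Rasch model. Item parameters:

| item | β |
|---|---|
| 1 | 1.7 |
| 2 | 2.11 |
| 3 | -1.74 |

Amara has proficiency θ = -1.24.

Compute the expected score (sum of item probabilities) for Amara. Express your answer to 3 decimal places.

0.707

P(θ) = 1 / (1 + exp(−(θ − β)))
P_1 = 1/(1+e^{2.9400}) = 0.0502
P_2 = 1/(1+e^{3.3500}) = 0.0339
P_3 = 1/(1+e^{-0.5000}) = 0.6225
E[score] = 0.0502 + 0.0339 + 0.6225 = 0.7066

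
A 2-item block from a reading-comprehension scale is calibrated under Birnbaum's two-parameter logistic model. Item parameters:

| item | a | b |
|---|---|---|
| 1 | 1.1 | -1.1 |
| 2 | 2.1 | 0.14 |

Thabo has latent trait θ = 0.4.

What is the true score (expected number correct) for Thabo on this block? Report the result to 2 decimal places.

P(θ) = 1 / (1 + exp(−a(θ − b)))
P_1 = 1/(1+e^{-1.6500}) = 0.8389
P_2 = 1/(1+e^{-0.5460}) = 0.6332
E[score] = 0.8389 + 0.6332 = 1.4721

1.47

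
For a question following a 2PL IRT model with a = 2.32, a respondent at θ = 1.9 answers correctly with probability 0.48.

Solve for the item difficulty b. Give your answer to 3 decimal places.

P(θ) = 1 / (1 + exp(−a(θ − b)))
logit(0.48) = ln(0.48/0.52) = -0.0800
b = θ − logit/(a) = 1.9 − (-0.0800)/2.3200 = 1.9345

1.935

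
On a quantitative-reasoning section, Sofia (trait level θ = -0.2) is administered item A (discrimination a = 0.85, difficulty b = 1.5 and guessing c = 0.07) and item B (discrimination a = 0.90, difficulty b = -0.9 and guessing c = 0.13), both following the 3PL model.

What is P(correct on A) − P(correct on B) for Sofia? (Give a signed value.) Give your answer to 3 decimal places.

-0.450

P(θ) = c + (1 − c) · 1 / (1 + exp(−a(θ − b)))
P_A = 0.2474
P_B = 0.6977
P_A − P_B = -0.4502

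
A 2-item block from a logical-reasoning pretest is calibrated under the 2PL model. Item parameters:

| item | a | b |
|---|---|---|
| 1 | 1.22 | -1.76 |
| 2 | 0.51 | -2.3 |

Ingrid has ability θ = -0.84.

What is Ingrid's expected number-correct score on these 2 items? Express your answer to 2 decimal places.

P(θ) = 1 / (1 + exp(−a(θ − b)))
P_1 = 1/(1+e^{-1.1224}) = 0.7544
P_2 = 1/(1+e^{-0.7446}) = 0.6780
E[score] = 0.7544 + 0.6780 = 1.4324

1.43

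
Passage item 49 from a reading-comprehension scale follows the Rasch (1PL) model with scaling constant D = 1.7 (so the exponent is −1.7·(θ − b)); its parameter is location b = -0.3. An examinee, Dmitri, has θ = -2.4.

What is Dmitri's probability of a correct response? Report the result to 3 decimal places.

P(θ) = 1 / (1 + exp(−D·(θ − b)))
Exponent: 1.7 × (-2.4 − (-0.3)) = -3.5700
1/(1 + e^{3.5700}) = 0.0274
P = 0.0274

0.027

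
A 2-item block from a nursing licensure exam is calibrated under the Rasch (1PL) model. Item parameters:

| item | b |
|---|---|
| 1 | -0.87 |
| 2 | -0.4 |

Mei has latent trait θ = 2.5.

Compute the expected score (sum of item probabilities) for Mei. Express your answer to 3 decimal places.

P(θ) = 1 / (1 + exp(−(θ − b)))
P_1 = 1/(1+e^{-3.3700}) = 0.9668
P_2 = 1/(1+e^{-2.9000}) = 0.9478
E[score] = 0.9668 + 0.9478 = 1.9146

1.915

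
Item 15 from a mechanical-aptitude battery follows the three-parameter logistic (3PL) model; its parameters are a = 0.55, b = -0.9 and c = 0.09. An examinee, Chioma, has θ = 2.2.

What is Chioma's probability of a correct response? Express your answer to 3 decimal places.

0.860

P(θ) = c + (1 − c) · 1 / (1 + exp(−a(θ − b)))
Exponent: 0.55 × (2.2 − (-0.9)) = 1.7050
1/(1 + e^{-1.7050}) = 0.8462
P = 0.09 + 0.91 × 0.8462 = 0.8600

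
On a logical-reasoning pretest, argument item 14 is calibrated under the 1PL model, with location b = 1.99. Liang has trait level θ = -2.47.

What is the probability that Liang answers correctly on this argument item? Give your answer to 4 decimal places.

0.0114

P(θ) = 1 / (1 + exp(−(θ − b)))
Exponent: (-2.47 − 1.99) = -4.4600
1/(1 + e^{4.4600}) = 0.0114
P = 0.0114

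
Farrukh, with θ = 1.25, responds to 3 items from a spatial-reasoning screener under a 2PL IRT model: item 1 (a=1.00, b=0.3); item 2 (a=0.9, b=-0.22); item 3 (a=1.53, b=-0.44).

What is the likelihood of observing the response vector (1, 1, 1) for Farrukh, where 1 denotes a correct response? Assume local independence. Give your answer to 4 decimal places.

P(θ) = 1 / (1 + exp(−a(θ − b)))
P_1 = 1/(1+e^{-0.9500}) = 0.7211
P_2 = 1/(1+e^{-1.3230}) = 0.7897
P_3 = 1/(1+e^{-2.5857}) = 0.9299
L = P_1 × P_2 × P_3 = 0.7211 × 0.7897 × 0.9299 = 0.52955

0.5296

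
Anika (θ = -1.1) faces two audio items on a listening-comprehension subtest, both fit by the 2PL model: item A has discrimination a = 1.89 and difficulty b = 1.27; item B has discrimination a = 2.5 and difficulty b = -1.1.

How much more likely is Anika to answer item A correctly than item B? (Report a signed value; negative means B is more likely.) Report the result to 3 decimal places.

-0.489

P(θ) = 1 / (1 + exp(−a(θ − b)))
P_A = 0.0112
P_B = 0.5000
P_A − P_B = -0.4888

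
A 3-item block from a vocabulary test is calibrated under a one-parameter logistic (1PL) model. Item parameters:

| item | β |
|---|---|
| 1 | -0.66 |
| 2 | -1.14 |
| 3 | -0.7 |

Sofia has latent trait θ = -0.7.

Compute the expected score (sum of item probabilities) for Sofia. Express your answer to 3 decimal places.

P(θ) = 1 / (1 + exp(−(θ − β)))
P_1 = 1/(1+e^{0.0400}) = 0.4900
P_2 = 1/(1+e^{-0.4400}) = 0.6083
P_3 = 1/(1+e^{0.0000}) = 0.5000
E[score] = 0.4900 + 0.6083 + 0.5000 = 1.5983

1.598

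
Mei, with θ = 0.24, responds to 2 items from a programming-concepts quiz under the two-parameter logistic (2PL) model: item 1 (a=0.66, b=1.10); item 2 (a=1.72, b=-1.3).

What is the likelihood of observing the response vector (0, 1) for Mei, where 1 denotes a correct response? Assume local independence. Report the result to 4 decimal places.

P(θ) = 1 / (1 + exp(−a(θ − b)))
P_1 = 1/(1+e^{0.5676}) = 0.3618
P_2 = 1/(1+e^{-2.6488}) = 0.9339
L = (1−P_1) × P_2 = 0.6382 × 0.9339 = 0.59605

0.5960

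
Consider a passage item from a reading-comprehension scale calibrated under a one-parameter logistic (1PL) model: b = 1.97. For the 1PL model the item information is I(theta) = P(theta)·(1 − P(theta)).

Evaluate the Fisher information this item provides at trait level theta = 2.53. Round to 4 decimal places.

P = 1/(1+e^{-0.5600}) = 0.6365
P(1−P) = 0.6365 × 0.3635 = 0.2314
I = P(1−P) = 0.23138

0.2314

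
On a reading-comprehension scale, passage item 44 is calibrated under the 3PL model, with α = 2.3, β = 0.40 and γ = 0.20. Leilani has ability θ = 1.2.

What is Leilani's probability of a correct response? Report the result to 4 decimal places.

0.8904

P(θ) = γ + (1 − γ) · 1 / (1 + exp(−α(θ − β)))
Exponent: 2.3 × (1.2 − 0.40) = 1.8400
1/(1 + e^{-1.8400}) = 0.8629
P = 0.20 + 0.80 × 0.8629 = 0.8904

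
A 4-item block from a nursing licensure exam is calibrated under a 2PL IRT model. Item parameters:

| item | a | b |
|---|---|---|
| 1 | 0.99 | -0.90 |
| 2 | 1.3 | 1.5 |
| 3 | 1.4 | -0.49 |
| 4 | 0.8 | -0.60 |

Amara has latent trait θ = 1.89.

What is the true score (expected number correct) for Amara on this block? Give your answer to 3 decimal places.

3.410

P(θ) = 1 / (1 + exp(−a(θ − b)))
P_1 = 1/(1+e^{-2.7621}) = 0.9406
P_2 = 1/(1+e^{-0.5070}) = 0.6241
P_3 = 1/(1+e^{-3.3320}) = 0.9655
P_4 = 1/(1+e^{-1.9920}) = 0.8800
E[score] = 0.9406 + 0.6241 + 0.9655 + 0.8800 = 3.4102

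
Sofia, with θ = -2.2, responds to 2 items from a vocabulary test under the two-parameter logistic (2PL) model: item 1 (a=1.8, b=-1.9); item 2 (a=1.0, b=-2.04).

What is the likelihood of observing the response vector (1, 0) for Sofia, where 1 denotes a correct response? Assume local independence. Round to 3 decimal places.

P(θ) = 1 / (1 + exp(−a(θ − b)))
P_1 = 1/(1+e^{0.5400}) = 0.3682
P_2 = 1/(1+e^{0.1600}) = 0.4601
L = P_1 × (1−P_2) = 0.3682 × 0.5399 = 0.19879

0.199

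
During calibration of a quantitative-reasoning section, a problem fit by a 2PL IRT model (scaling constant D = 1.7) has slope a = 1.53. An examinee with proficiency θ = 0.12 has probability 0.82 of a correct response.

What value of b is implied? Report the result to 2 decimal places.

-0.46

P(θ) = 1 / (1 + exp(−D·a(θ − b)))
logit(0.82) = ln(0.82/0.18) = 1.5163
b = θ − logit/(1.7·a) = 0.12 − 1.5163/2.6010 = -0.4630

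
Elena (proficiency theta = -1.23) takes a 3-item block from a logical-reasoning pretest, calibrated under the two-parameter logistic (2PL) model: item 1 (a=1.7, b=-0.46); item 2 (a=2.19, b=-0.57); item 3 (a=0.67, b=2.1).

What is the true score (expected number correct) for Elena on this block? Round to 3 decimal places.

P(theta) = 1 / (1 + exp(−a(theta − b)))
P_1 = 1/(1+e^{1.3090}) = 0.2127
P_2 = 1/(1+e^{1.4454}) = 0.1907
P_3 = 1/(1+e^{2.2311}) = 0.0970
E[score] = 0.2127 + 0.1907 + 0.0970 = 0.5004

0.500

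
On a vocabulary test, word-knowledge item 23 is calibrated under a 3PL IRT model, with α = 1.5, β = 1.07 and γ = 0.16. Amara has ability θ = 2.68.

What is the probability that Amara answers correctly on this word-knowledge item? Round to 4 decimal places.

P(θ) = γ + (1 − γ) · 1 / (1 + exp(−α(θ − β)))
Exponent: 1.5 × (2.68 − 1.07) = 2.4150
1/(1 + e^{-2.4150}) = 0.9180
P = 0.16 + 0.84 × 0.9180 = 0.9311

0.9311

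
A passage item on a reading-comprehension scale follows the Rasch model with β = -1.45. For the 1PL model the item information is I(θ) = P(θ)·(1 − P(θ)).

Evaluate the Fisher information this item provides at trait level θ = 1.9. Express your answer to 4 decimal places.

P = 1/(1+e^{-3.3500}) = 0.9661
P(1−P) = 0.9661 × 0.0339 = 0.0327
I = P(1−P) = 0.03275

0.0327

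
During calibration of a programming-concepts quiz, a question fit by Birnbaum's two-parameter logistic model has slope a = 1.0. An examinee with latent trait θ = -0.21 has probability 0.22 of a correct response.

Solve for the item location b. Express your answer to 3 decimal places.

P(θ) = 1 / (1 + exp(−a(θ − b)))
logit(0.22) = ln(0.22/0.78) = -1.2657
b = θ − logit/(a) = -0.21 − (-1.2657)/1.0000 = 1.0557

1.056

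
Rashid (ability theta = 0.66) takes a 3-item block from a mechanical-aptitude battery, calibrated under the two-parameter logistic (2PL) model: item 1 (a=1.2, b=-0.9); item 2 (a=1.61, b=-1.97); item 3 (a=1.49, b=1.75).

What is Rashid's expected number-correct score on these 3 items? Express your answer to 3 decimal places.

2.017

P(theta) = 1 / (1 + exp(−a(theta − b)))
P_1 = 1/(1+e^{-1.8720}) = 0.8667
P_2 = 1/(1+e^{-4.2343}) = 0.9857
P_3 = 1/(1+e^{1.6241}) = 0.1646
E[score] = 0.8667 + 0.9857 + 0.1646 = 2.0170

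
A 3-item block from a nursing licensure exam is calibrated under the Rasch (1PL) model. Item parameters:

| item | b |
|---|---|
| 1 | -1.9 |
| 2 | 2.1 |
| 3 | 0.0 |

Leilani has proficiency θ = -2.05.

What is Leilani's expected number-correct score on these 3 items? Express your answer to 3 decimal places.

0.592

P(θ) = 1 / (1 + exp(−(θ − b)))
P_1 = 1/(1+e^{0.1500}) = 0.4626
P_2 = 1/(1+e^{4.1500}) = 0.0155
P_3 = 1/(1+e^{2.0500}) = 0.1141
E[score] = 0.4626 + 0.0155 + 0.1141 = 0.5921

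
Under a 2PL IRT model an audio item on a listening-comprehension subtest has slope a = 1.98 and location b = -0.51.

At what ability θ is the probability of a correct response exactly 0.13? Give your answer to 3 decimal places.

-1.470

P(θ) = 1 / (1 + exp(−a(θ − b)))
logit = ln(0.1300/0.8700) = -1.9010
θ = b + logit/(a) = -0.51 + (-1.9010)/1.9800 = -1.4701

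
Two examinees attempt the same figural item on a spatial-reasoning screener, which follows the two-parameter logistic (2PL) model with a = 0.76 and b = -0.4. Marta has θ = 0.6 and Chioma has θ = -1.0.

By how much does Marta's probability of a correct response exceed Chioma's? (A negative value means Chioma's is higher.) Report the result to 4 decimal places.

0.2934

P(θ) = 1 / (1 + exp(−a(θ − b)))
P(Marta) = 0.6814  [exponent 0.7600]
P(Chioma) = 0.3879  [exponent -0.4560]
Difference = 0.6814 − 0.3879 = 0.2934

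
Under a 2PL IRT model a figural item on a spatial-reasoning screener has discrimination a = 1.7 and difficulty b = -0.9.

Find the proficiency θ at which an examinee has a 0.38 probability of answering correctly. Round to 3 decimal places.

-1.188

P(θ) = 1 / (1 + exp(−a(θ − b)))
logit = ln(0.3800/0.6200) = -0.4895
θ = b + logit/(a) = -0.9 + (-0.4895)/1.7000 = -1.1880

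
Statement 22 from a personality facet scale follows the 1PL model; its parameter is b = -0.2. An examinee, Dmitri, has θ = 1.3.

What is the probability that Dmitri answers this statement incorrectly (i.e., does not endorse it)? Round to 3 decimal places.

0.182

P(θ) = 1 / (1 + exp(−(θ − b)))
Exponent: (1.3 − (-0.2)) = 1.5000
1/(1 + e^{-1.5000}) = 0.8176
P = 0.8176
P(incorrect) = 1 − 0.8176 = 0.1824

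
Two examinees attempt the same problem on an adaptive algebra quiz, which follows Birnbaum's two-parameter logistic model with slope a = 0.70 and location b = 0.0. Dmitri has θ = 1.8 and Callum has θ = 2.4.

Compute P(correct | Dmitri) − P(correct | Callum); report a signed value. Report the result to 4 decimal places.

-0.0639

P(θ) = 1 / (1 + exp(−a(θ − b)))
P(Dmitri) = 0.7790  [exponent 1.2600]
P(Callum) = 0.8429  [exponent 1.6800]
Difference = 0.7790 − 0.8429 = -0.0639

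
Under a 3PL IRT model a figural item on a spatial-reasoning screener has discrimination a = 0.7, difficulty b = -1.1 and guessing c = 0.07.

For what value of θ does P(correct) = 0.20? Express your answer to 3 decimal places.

P(θ) = c + (1 − c) · 1 / (1 + exp(−a(θ − b)))
Remove guessing floor: (0.20 − 0.07)/(1 − 0.07) = 0.1398
logit = ln(0.1398/0.8602) = -1.8171
θ = b + logit/(a) = -1.1 + (-1.8171)/0.7000 = -3.6958

-3.696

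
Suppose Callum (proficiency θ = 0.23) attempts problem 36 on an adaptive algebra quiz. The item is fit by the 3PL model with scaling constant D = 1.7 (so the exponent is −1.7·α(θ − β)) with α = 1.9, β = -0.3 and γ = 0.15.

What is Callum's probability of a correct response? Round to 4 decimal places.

0.8700

P(θ) = γ + (1 − γ) · 1 / (1 + exp(−D·α(θ − β)))
Exponent: 1.7 × 1.9 × (0.23 − (-0.3)) = 1.7119
1/(1 + e^{-1.7119}) = 0.8471
P = 0.15 + 0.85 × 0.8471 = 0.8700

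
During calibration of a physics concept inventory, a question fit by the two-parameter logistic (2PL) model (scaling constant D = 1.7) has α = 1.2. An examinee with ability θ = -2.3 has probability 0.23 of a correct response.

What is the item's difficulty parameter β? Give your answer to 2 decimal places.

P(θ) = 1 / (1 + exp(−D·α(θ − β)))
logit(0.23) = ln(0.23/0.77) = -1.2083
β = θ − logit/(1.7·α) = -2.3 − (-1.2083)/2.0400 = -1.7077

-1.71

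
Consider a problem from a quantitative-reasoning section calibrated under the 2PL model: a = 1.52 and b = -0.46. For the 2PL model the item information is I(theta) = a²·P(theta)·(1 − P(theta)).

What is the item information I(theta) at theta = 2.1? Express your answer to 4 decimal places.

0.0453

P = 1/(1+e^{-3.8912}) = 0.9800
P(1−P) = 0.9800 × 0.0200 = 0.0196
I = a² × P(1−P) = 1.52² × 0.0196 = 0.04531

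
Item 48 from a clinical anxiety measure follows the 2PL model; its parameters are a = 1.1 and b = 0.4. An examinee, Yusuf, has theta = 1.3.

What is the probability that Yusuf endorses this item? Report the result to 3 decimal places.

P(theta) = 1 / (1 + exp(−a(theta − b)))
Exponent: 1.1 × (1.3 − 0.4) = 0.9900
1/(1 + e^{-0.9900}) = 0.7291

0.729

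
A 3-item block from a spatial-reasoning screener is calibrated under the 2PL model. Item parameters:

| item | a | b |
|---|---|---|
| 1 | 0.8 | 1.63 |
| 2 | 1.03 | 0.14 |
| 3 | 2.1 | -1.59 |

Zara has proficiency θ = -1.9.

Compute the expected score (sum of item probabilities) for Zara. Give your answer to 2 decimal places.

P(θ) = 1 / (1 + exp(−a(θ − b)))
P_1 = 1/(1+e^{2.8240}) = 0.0560
P_2 = 1/(1+e^{2.1012}) = 0.1090
P_3 = 1/(1+e^{0.6510}) = 0.3428
E[score] = 0.0560 + 0.1090 + 0.3428 = 0.5078

0.51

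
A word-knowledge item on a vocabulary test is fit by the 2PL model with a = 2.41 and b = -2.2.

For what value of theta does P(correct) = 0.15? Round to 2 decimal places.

-2.92

P(theta) = 1 / (1 + exp(−a(theta − b)))
logit = ln(0.1500/0.8500) = -1.7346
theta = b + logit/(a) = -2.2 + (-1.7346)/2.4100 = -2.9198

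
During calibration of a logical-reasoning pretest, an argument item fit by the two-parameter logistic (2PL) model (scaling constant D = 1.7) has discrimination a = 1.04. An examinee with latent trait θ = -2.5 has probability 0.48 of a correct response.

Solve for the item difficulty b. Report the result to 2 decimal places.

P(θ) = 1 / (1 + exp(−D·a(θ − b)))
logit(0.48) = ln(0.48/0.52) = -0.0800
b = θ − logit/(1.7·a) = -2.5 − (-0.0800)/1.7680 = -2.4547

-2.45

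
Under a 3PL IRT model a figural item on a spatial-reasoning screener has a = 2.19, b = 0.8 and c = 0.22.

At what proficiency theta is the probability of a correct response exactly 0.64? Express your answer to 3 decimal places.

0.870

P(theta) = c + (1 − c) · 1 / (1 + exp(−a(theta − b)))
Remove guessing floor: (0.64 − 0.22)/(1 − 0.22) = 0.5385
logit = ln(0.5385/0.4615) = 0.1542
theta = b + logit/(a) = 0.8 + 0.1542/2.1900 = 0.8704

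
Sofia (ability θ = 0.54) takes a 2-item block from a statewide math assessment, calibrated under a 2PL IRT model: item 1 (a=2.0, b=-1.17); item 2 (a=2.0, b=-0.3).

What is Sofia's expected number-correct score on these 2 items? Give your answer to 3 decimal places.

P(θ) = 1 / (1 + exp(−a(θ − b)))
P_1 = 1/(1+e^{-3.4200}) = 0.9683
P_2 = 1/(1+e^{-1.6800}) = 0.8429
E[score] = 0.9683 + 0.8429 = 1.8112

1.811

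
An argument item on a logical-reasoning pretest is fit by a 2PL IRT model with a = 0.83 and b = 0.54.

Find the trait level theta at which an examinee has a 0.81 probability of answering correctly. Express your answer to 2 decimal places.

2.29

P(theta) = 1 / (1 + exp(−a(theta − b)))
logit = ln(0.8100/0.1900) = 1.4500
theta = b + logit/(a) = 0.54 + 1.4500/0.8300 = 2.2870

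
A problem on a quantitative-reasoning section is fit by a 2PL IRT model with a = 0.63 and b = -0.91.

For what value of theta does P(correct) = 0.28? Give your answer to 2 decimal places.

-2.41

P(theta) = 1 / (1 + exp(−a(theta − b)))
logit = ln(0.2800/0.7200) = -0.9445
theta = b + logit/(a) = -0.91 + (-0.9445)/0.6300 = -2.4091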